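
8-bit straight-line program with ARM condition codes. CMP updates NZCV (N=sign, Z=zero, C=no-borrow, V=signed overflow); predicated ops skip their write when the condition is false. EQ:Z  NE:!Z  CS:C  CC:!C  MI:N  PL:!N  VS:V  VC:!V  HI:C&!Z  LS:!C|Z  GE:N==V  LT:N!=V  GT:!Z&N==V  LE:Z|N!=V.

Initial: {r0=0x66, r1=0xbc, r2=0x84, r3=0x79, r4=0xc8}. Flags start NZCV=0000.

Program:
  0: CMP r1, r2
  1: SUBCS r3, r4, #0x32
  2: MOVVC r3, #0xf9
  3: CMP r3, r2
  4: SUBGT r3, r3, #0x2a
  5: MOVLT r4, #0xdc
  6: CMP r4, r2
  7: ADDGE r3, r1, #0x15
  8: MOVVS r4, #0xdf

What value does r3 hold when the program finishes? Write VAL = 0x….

VAL = 0xd1

0: ✓ CMP  NZCV=0010
1: ✓ SUBCS  r3←0x96
2: ✓ MOVVC  r3←0xf9
3: ✓ CMP  NZCV=0010
4: ✓ SUBGT  r3←0xcf
5: · MOVLT
6: ✓ CMP  NZCV=0010
7: ✓ ADDGE  r3←0xd1
8: · MOVVS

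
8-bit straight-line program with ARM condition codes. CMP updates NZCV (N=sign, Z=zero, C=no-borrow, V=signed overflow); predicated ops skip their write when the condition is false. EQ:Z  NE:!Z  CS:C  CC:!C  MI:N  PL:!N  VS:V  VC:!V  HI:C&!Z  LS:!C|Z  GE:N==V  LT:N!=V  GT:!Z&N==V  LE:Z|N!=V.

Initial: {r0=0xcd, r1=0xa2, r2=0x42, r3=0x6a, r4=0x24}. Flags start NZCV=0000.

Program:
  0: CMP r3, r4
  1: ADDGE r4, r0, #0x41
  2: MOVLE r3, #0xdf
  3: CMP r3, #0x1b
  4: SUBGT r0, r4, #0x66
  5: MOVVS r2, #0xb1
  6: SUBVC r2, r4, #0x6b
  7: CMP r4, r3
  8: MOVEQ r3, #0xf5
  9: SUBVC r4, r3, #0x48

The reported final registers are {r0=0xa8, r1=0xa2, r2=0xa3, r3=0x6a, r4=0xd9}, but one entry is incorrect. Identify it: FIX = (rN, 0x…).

FIX = (r4, 0x22)

0: ✓ CMP  NZCV=0010
1: ✓ ADDGE  r4←0x0e
2: · MOVLE
3: ✓ CMP  NZCV=0010
4: ✓ SUBGT  r0←0xa8
5: · MOVVS
6: ✓ SUBVC  r2←0xa3
7: ✓ CMP  NZCV=1000
8: · MOVEQ
9: ✓ SUBVC  r4←0x22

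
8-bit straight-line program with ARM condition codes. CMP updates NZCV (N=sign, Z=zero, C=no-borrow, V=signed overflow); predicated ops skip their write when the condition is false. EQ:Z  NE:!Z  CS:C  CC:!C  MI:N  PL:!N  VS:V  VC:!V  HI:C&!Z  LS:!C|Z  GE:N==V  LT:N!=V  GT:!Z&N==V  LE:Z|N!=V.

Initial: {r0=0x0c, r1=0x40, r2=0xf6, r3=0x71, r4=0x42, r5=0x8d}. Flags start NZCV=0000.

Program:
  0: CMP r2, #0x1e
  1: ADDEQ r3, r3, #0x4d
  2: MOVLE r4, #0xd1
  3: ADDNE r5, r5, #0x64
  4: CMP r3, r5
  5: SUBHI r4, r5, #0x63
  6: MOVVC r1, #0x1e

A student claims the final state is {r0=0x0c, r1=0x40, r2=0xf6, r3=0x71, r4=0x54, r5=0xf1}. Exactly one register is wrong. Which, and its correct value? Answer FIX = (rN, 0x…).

FIX = (r4, 0xd1)

[0] flags=1010 → (cmp)
[1] flags=1010 EQ?F → skip
[2] flags=1010 LE?T → r4=0xd1
[3] flags=1010 NE?T → r5=0xf1
[4] flags=1001 → (cmp)
[5] flags=1001 HI?F → skip
[6] flags=1001 VC?F → skip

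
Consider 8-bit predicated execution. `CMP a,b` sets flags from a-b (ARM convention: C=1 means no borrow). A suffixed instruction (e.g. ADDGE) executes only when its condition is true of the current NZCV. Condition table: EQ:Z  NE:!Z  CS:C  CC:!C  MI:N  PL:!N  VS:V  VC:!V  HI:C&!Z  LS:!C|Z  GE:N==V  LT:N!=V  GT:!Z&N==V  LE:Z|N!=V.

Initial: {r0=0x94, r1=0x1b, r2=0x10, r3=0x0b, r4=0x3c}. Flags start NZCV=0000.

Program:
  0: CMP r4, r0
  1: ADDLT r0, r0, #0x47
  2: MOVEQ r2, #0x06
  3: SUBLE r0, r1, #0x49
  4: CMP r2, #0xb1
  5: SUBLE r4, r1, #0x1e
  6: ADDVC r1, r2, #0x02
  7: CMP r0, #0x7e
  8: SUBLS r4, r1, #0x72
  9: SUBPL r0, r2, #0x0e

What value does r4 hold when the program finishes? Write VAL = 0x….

VAL = 0x3c

0: ✓ CMP  NZCV=1001
1: · ADDLT
2: · MOVEQ
3: · SUBLE
4: ✓ CMP  NZCV=0000
5: · SUBLE
6: ✓ ADDVC  r1←0x12
7: ✓ CMP  NZCV=0011
8: · SUBLS
9: ✓ SUBPL  r0←0x02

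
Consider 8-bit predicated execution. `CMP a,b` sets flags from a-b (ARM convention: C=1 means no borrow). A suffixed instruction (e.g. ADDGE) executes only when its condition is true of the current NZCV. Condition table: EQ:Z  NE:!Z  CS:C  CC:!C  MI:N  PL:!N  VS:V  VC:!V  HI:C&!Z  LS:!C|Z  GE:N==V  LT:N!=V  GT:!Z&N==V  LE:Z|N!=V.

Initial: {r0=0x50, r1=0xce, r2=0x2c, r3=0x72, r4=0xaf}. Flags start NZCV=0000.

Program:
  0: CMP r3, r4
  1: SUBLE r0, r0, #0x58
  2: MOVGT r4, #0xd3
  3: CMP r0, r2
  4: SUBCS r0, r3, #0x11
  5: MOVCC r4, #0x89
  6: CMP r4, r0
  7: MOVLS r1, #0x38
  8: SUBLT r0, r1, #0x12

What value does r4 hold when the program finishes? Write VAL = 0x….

[0] flags=1001 → (cmp)
[1] flags=1001 LE?F → skip
[2] flags=1001 GT?T → r4=0xd3
[3] flags=0010 → (cmp)
[4] flags=0010 CS?T → r0=0x61
[5] flags=0010 CC?F → skip
[6] flags=0011 → (cmp)
[7] flags=0011 LS?F → skip
[8] flags=0011 LT?T → r0=0xbc

VAL = 0xd3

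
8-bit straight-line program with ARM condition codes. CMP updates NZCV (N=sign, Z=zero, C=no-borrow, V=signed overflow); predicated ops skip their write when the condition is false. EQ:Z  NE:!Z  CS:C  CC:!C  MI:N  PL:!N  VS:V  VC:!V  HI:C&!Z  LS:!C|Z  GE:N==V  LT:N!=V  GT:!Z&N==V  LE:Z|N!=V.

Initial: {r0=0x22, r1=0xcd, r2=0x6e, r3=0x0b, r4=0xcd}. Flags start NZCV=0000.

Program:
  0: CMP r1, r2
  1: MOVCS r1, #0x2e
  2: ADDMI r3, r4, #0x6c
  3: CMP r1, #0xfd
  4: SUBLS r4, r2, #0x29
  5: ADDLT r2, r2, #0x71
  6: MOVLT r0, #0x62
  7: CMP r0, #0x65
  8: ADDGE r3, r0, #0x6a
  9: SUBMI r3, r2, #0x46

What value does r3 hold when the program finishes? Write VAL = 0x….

[0] flags=0011 → (cmp)
[1] flags=0011 CS?T → r1=0x2e
[2] flags=0011 MI?F → skip
[3] flags=0000 → (cmp)
[4] flags=0000 LS?T → r4=0x45
[5] flags=0000 LT?F → skip
[6] flags=0000 LT?F → skip
[7] flags=1000 → (cmp)
[8] flags=1000 GE?F → skip
[9] flags=1000 MI?T → r3=0x28

VAL = 0x28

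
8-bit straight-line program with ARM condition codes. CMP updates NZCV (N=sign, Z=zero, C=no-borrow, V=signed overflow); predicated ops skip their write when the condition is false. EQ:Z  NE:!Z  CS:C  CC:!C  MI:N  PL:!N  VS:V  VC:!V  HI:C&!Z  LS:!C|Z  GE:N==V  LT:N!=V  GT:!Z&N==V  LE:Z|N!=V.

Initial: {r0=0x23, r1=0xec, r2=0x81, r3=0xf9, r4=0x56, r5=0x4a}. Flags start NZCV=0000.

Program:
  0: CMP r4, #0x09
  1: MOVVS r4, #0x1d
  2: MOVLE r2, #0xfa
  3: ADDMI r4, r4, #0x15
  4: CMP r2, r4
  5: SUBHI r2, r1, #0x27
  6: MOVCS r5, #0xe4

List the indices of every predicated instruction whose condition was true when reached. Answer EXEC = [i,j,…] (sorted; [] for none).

EXEC = [5,6]

0: ✓ CMP  NZCV=0010
1: · MOVVS
2: · MOVLE
3: · ADDMI
4: ✓ CMP  NZCV=0011
5: ✓ SUBHI  r2←0xc5
6: ✓ MOVCS  r5←0xe4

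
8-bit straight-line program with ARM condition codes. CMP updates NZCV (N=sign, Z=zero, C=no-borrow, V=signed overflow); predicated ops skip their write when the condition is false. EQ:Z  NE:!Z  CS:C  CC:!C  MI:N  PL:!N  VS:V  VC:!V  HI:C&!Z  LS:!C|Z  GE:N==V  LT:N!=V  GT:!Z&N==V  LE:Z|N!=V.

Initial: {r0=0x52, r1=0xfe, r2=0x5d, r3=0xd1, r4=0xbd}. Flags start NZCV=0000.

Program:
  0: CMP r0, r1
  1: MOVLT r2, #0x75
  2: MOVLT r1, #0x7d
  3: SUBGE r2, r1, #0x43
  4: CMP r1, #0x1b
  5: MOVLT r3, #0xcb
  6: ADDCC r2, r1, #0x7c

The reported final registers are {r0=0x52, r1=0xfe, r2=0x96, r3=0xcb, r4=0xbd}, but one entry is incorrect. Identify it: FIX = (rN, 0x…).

FIX = (r2, 0xbb)

0: ✓ CMP  NZCV=0000
1: · MOVLT
2: · MOVLT
3: ✓ SUBGE  r2←0xbb
4: ✓ CMP  NZCV=1010
5: ✓ MOVLT  r3←0xcb
6: · ADDCC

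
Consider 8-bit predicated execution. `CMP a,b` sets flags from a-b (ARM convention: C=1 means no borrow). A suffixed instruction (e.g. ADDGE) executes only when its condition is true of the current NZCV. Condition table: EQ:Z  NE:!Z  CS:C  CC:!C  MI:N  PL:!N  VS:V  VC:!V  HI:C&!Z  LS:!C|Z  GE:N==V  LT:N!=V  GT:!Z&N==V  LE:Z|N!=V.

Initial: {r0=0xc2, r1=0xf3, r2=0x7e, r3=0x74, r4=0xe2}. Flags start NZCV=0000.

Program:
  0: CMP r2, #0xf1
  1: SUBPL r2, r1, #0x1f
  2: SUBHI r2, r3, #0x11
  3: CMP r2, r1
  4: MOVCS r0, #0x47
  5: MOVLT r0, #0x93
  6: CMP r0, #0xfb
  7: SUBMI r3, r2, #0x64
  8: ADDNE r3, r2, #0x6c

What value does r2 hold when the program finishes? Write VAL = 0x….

VAL = 0x7e

[0] flags=1001 → (cmp)
[1] flags=1001 PL?F → skip
[2] flags=1001 HI?F → skip
[3] flags=1001 → (cmp)
[4] flags=1001 CS?F → skip
[5] flags=1001 LT?F → skip
[6] flags=1000 → (cmp)
[7] flags=1000 MI?T → r3=0x1a
[8] flags=1000 NE?T → r3=0xea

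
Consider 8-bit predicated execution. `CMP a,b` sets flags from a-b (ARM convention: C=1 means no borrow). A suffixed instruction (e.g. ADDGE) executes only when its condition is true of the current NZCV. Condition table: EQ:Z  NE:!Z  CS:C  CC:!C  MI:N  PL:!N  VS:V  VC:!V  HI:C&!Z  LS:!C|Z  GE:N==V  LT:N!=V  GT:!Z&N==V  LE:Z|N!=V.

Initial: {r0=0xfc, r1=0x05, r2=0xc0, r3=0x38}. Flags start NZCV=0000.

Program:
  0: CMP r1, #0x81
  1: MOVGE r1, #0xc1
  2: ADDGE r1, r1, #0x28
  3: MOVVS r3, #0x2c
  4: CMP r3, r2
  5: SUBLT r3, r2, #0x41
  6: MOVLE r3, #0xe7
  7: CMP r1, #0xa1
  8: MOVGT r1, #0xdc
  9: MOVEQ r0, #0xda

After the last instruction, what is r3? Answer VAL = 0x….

[0] flags=1001 → (cmp)
[1] flags=1001 GE?T → r1=0xc1
[2] flags=1001 GE?T → r1=0xe9
[3] flags=1001 VS?T → r3=0x2c
[4] flags=0000 → (cmp)
[5] flags=0000 LT?F → skip
[6] flags=0000 LE?F → skip
[7] flags=0010 → (cmp)
[8] flags=0010 GT?T → r1=0xdc
[9] flags=0010 EQ?F → skip

VAL = 0x2c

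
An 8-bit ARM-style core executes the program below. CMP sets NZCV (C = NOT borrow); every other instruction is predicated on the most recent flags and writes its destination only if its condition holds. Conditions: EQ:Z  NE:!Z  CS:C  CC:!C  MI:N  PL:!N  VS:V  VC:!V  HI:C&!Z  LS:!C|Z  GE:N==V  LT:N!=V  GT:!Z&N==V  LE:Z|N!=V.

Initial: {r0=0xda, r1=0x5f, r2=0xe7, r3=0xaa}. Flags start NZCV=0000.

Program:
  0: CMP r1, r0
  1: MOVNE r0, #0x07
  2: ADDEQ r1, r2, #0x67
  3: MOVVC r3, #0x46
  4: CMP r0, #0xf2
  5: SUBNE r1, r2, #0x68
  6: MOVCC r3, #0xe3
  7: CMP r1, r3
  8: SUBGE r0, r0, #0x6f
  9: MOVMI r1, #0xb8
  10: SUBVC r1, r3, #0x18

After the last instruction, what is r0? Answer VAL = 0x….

0: ✓ CMP  NZCV=1001
1: ✓ MOVNE  r0←0x07
2: · ADDEQ
3: · MOVVC
4: ✓ CMP  NZCV=0000
5: ✓ SUBNE  r1←0x7f
6: ✓ MOVCC  r3←0xe3
7: ✓ CMP  NZCV=1001
8: ✓ SUBGE  r0←0x98
9: ✓ MOVMI  r1←0xb8
10: · SUBVC

VAL = 0x98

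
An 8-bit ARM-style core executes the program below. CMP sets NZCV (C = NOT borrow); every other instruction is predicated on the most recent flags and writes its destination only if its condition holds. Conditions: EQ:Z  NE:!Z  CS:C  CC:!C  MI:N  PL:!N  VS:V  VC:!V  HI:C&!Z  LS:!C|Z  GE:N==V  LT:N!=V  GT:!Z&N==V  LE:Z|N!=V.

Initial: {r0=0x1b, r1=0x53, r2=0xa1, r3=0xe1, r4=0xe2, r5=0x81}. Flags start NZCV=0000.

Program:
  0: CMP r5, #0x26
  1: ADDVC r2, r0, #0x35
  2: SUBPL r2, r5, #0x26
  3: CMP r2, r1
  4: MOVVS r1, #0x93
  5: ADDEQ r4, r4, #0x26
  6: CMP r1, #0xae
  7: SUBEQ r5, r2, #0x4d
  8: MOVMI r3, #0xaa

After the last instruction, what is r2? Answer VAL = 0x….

VAL = 0x5b

0: ✓ CMP  NZCV=0011
1: · ADDVC
2: ✓ SUBPL  r2←0x5b
3: ✓ CMP  NZCV=0010
4: · MOVVS
5: · ADDEQ
6: ✓ CMP  NZCV=1001
7: · SUBEQ
8: ✓ MOVMI  r3←0xaa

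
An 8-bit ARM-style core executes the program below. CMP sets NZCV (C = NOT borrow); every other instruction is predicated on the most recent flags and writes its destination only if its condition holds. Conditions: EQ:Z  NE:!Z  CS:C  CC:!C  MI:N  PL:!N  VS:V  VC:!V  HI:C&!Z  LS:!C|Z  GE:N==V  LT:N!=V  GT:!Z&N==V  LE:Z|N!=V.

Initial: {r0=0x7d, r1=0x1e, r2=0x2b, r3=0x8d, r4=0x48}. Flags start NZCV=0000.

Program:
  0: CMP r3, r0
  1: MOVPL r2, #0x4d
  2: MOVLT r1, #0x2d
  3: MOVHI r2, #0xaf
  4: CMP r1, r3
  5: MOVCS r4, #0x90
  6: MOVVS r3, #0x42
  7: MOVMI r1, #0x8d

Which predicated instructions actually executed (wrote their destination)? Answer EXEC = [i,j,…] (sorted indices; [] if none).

0: ✓ CMP  NZCV=0011
1: ✓ MOVPL  r2←0x4d
2: ✓ MOVLT  r1←0x2d
3: ✓ MOVHI  r2←0xaf
4: ✓ CMP  NZCV=1001
5: · MOVCS
6: ✓ MOVVS  r3←0x42
7: ✓ MOVMI  r1←0x8d

EXEC = [1,2,3,6,7]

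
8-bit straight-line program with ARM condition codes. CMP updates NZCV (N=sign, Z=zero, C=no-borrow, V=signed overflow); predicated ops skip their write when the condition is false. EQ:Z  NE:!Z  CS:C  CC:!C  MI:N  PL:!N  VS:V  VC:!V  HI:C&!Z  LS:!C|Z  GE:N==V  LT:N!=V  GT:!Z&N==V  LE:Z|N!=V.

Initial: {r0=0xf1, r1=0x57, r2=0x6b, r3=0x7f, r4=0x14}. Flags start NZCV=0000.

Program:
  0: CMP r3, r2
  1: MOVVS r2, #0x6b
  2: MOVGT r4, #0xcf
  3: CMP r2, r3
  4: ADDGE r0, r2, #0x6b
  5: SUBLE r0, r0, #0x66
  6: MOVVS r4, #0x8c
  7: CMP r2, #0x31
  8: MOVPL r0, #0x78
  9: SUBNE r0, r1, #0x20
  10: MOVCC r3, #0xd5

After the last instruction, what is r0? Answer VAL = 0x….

0: ✓ CMP  NZCV=0010
1: · MOVVS
2: ✓ MOVGT  r4←0xcf
3: ✓ CMP  NZCV=1000
4: · ADDGE
5: ✓ SUBLE  r0←0x8b
6: · MOVVS
7: ✓ CMP  NZCV=0010
8: ✓ MOVPL  r0←0x78
9: ✓ SUBNE  r0←0x37
10: · MOVCC

VAL = 0x37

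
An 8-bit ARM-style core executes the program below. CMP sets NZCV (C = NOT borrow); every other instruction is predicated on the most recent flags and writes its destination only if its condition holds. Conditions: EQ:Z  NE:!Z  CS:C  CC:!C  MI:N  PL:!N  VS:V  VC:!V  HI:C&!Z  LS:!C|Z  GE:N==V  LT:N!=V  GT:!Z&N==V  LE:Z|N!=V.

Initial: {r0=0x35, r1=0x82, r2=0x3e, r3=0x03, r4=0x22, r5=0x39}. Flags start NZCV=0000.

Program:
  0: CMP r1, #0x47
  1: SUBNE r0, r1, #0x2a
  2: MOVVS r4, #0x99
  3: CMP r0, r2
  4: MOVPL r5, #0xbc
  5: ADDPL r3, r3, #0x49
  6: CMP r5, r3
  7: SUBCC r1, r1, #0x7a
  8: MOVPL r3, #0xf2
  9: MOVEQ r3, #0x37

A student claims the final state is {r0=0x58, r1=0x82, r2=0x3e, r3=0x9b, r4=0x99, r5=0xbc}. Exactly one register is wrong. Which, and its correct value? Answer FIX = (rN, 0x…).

FIX = (r3, 0xf2)

[0] flags=0011 → (cmp)
[1] flags=0011 NE?T → r0=0x58
[2] flags=0011 VS?T → r4=0x99
[3] flags=0010 → (cmp)
[4] flags=0010 PL?T → r5=0xbc
[5] flags=0010 PL?T → r3=0x4c
[6] flags=0011 → (cmp)
[7] flags=0011 CC?F → skip
[8] flags=0011 PL?T → r3=0xf2
[9] flags=0011 EQ?F → skip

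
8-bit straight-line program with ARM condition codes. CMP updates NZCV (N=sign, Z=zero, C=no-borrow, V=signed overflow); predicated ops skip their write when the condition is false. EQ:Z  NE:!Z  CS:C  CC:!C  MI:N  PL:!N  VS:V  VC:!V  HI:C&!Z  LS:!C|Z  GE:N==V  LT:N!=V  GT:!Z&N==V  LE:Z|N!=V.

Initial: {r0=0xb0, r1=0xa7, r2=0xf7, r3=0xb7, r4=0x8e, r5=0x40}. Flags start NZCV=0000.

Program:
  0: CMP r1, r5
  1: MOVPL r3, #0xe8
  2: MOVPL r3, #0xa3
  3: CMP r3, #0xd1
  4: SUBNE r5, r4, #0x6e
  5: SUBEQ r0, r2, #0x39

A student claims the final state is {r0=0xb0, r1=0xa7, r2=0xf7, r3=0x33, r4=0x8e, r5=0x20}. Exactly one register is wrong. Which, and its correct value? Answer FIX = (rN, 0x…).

0: ✓ CMP  NZCV=0011
1: ✓ MOVPL  r3←0xe8
2: ✓ MOVPL  r3←0xa3
3: ✓ CMP  NZCV=1000
4: ✓ SUBNE  r5←0x20
5: · SUBEQ

FIX = (r3, 0xa3)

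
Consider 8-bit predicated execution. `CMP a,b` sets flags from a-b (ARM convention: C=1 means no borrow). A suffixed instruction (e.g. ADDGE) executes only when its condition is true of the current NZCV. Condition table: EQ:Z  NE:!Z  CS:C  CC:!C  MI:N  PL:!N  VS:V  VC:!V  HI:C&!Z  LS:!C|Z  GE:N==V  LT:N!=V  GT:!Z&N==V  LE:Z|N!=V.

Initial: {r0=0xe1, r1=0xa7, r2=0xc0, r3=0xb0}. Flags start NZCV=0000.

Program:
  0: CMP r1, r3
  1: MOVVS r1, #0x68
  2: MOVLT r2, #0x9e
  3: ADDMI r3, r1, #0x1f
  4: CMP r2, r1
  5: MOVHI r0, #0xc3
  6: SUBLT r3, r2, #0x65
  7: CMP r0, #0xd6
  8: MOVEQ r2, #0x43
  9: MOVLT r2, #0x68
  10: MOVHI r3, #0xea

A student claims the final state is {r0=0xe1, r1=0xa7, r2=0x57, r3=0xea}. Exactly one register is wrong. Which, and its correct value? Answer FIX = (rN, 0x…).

FIX = (r2, 0x9e)

[0] flags=1000 → (cmp)
[1] flags=1000 VS?F → skip
[2] flags=1000 LT?T → r2=0x9e
[3] flags=1000 MI?T → r3=0xc6
[4] flags=1000 → (cmp)
[5] flags=1000 HI?F → skip
[6] flags=1000 LT?T → r3=0x39
[7] flags=0010 → (cmp)
[8] flags=0010 EQ?F → skip
[9] flags=0010 LT?F → skip
[10] flags=0010 HI?T → r3=0xea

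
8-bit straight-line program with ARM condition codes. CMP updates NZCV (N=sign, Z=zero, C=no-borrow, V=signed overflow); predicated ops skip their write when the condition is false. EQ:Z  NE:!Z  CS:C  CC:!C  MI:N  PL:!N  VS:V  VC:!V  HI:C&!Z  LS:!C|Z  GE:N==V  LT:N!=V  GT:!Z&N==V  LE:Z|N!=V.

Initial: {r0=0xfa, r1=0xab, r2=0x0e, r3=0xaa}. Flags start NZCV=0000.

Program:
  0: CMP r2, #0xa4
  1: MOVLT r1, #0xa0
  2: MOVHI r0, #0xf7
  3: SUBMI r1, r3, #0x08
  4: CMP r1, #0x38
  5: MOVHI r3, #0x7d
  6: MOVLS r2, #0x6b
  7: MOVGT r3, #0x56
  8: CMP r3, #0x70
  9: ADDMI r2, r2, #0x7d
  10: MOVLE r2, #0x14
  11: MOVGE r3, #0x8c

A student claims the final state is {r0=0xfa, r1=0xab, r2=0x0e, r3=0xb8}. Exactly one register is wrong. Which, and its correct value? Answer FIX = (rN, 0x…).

[0] flags=0000 → (cmp)
[1] flags=0000 LT?F → skip
[2] flags=0000 HI?F → skip
[3] flags=0000 MI?F → skip
[4] flags=0011 → (cmp)
[5] flags=0011 HI?T → r3=0x7d
[6] flags=0011 LS?F → skip
[7] flags=0011 GT?F → skip
[8] flags=0010 → (cmp)
[9] flags=0010 MI?F → skip
[10] flags=0010 LE?F → skip
[11] flags=0010 GE?T → r3=0x8c

FIX = (r3, 0x8c)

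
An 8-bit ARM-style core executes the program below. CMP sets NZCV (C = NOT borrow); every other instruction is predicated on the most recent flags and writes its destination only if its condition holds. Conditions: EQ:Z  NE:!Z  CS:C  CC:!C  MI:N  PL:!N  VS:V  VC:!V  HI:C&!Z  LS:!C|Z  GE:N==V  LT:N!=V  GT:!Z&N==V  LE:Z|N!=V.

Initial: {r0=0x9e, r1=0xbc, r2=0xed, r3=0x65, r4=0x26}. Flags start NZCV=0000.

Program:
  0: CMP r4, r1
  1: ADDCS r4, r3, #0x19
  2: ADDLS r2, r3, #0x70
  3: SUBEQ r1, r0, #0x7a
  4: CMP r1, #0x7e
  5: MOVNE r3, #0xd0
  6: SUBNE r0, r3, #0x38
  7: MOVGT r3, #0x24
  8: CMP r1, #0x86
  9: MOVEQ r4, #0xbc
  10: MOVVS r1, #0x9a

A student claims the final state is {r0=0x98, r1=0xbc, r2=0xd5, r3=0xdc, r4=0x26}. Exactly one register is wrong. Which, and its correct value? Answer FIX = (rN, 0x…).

FIX = (r3, 0xd0)

[0] flags=0000 → (cmp)
[1] flags=0000 CS?F → skip
[2] flags=0000 LS?T → r2=0xd5
[3] flags=0000 EQ?F → skip
[4] flags=0011 → (cmp)
[5] flags=0011 NE?T → r3=0xd0
[6] flags=0011 NE?T → r0=0x98
[7] flags=0011 GT?F → skip
[8] flags=0010 → (cmp)
[9] flags=0010 EQ?F → skip
[10] flags=0010 VS?F → skip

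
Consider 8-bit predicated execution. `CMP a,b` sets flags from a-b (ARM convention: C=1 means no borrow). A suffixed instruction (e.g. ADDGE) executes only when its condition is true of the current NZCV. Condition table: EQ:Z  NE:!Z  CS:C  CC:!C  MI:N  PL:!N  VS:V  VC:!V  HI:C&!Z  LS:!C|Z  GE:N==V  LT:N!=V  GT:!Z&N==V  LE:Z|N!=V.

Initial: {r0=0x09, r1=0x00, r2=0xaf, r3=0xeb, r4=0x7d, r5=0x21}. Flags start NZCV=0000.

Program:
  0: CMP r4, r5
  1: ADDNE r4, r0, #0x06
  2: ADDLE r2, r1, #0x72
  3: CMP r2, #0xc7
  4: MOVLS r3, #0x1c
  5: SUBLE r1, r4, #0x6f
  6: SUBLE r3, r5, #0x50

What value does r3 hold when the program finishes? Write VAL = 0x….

VAL = 0xd1

0: ✓ CMP  NZCV=0010
1: ✓ ADDNE  r4←0x0f
2: · ADDLE
3: ✓ CMP  NZCV=1000
4: ✓ MOVLS  r3←0x1c
5: ✓ SUBLE  r1←0xa0
6: ✓ SUBLE  r3←0xd1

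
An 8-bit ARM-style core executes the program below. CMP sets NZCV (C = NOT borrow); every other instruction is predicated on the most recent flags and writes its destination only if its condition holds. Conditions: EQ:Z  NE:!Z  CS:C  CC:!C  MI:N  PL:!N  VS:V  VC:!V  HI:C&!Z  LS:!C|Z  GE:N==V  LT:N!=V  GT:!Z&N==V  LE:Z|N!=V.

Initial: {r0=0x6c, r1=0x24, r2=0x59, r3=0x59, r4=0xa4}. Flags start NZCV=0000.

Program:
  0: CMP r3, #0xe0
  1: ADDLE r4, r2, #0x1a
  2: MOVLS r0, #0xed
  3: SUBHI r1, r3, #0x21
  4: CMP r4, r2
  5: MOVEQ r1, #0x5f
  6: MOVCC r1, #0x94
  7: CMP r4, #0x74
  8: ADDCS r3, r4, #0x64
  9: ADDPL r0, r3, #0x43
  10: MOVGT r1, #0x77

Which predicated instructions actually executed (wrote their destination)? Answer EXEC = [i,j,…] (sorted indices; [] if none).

0: ✓ CMP  NZCV=0000
1: · ADDLE
2: ✓ MOVLS  r0←0xed
3: · SUBHI
4: ✓ CMP  NZCV=0011
5: · MOVEQ
6: · MOVCC
7: ✓ CMP  NZCV=0011
8: ✓ ADDCS  r3←0x08
9: ✓ ADDPL  r0←0x4b
10: · MOVGT

EXEC = [2,8,9]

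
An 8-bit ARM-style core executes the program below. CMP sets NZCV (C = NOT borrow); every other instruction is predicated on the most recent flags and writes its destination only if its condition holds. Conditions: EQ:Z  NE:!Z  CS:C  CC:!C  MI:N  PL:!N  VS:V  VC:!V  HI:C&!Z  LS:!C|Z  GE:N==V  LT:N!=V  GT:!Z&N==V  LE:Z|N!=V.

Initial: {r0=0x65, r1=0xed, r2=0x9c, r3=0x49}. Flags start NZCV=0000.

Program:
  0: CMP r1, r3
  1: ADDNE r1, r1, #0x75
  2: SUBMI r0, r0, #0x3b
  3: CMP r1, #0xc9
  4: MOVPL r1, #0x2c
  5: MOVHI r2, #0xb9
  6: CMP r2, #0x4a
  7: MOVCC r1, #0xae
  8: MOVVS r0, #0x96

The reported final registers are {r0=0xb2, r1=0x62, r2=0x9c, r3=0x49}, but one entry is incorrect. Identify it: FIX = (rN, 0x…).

0: ✓ CMP  NZCV=1010
1: ✓ ADDNE  r1←0x62
2: ✓ SUBMI  r0←0x2a
3: ✓ CMP  NZCV=1001
4: · MOVPL
5: · MOVHI
6: ✓ CMP  NZCV=0011
7: · MOVCC
8: ✓ MOVVS  r0←0x96

FIX = (r0, 0x96)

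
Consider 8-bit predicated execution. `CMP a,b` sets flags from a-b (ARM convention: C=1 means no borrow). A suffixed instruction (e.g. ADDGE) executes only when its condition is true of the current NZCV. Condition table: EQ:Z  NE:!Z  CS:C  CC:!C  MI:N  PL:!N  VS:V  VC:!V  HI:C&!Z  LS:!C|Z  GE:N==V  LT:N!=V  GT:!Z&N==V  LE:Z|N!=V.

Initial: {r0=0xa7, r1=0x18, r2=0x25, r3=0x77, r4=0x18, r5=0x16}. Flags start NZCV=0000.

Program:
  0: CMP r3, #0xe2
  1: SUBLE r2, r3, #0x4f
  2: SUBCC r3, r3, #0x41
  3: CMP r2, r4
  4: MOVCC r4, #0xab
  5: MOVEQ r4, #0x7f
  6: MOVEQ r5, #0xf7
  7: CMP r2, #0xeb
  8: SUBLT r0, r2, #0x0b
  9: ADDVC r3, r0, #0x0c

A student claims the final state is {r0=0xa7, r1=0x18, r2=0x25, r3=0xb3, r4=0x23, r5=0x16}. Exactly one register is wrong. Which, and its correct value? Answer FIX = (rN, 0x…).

FIX = (r4, 0x18)

[0] flags=1001 → (cmp)
[1] flags=1001 LE?F → skip
[2] flags=1001 CC?T → r3=0x36
[3] flags=0010 → (cmp)
[4] flags=0010 CC?F → skip
[5] flags=0010 EQ?F → skip
[6] flags=0010 EQ?F → skip
[7] flags=0000 → (cmp)
[8] flags=0000 LT?F → skip
[9] flags=0000 VC?T → r3=0xb3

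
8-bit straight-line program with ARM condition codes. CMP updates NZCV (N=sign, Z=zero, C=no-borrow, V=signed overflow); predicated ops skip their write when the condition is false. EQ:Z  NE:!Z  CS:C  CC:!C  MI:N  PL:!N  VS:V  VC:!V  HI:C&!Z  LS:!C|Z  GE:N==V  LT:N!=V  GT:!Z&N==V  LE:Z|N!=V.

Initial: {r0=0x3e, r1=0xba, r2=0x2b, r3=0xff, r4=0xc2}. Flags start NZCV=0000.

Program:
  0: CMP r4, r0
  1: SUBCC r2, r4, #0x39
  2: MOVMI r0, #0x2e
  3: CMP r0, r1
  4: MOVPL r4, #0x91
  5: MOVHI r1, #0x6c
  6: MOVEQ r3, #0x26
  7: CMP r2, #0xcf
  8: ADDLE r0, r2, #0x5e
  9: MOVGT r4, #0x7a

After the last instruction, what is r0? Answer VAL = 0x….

VAL = 0x2e

0: ✓ CMP  NZCV=1010
1: · SUBCC
2: ✓ MOVMI  r0←0x2e
3: ✓ CMP  NZCV=0000
4: ✓ MOVPL  r4←0x91
5: · MOVHI
6: · MOVEQ
7: ✓ CMP  NZCV=0000
8: · ADDLE
9: ✓ MOVGT  r4←0x7a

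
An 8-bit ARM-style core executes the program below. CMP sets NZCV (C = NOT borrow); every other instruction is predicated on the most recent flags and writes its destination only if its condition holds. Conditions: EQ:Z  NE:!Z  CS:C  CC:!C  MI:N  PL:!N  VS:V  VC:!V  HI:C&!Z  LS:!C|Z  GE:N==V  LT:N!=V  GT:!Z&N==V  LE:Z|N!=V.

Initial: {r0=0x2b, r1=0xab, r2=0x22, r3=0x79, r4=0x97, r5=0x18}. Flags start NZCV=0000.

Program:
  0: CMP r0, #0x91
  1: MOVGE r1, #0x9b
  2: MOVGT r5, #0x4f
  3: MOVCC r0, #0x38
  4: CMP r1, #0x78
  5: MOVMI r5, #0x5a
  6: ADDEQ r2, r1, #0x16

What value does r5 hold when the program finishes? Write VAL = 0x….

VAL = 0x4f

0: ✓ CMP  NZCV=1001
1: ✓ MOVGE  r1←0x9b
2: ✓ MOVGT  r5←0x4f
3: ✓ MOVCC  r0←0x38
4: ✓ CMP  NZCV=0011
5: · MOVMI
6: · ADDEQ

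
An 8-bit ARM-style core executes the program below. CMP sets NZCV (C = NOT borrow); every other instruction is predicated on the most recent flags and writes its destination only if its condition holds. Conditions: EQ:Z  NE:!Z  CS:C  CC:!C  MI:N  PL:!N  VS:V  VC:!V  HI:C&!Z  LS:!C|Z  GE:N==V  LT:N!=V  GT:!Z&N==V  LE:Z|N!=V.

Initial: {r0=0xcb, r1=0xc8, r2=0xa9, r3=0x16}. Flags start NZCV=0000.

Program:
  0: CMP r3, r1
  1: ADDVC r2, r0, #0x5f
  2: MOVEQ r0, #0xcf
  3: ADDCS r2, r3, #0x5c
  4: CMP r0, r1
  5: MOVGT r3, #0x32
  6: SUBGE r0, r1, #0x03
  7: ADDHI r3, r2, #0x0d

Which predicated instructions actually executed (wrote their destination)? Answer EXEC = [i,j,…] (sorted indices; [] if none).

[0] flags=0000 → (cmp)
[1] flags=0000 VC?T → r2=0x2a
[2] flags=0000 EQ?F → skip
[3] flags=0000 CS?F → skip
[4] flags=0010 → (cmp)
[5] flags=0010 GT?T → r3=0x32
[6] flags=0010 GE?T → r0=0xc5
[7] flags=0010 HI?T → r3=0x37

EXEC = [1,5,6,7]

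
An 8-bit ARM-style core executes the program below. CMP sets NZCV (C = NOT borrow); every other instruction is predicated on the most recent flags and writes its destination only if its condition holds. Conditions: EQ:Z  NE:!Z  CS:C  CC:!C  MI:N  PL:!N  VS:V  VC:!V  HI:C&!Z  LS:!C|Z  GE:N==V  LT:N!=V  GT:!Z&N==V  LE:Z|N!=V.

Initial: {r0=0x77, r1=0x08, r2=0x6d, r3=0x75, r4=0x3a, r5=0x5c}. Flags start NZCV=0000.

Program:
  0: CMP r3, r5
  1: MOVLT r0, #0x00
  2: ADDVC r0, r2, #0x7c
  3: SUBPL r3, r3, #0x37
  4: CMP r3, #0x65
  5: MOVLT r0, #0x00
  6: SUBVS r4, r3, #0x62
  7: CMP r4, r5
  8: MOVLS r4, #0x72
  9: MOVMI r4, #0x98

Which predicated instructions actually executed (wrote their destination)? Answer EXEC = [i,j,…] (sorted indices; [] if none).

0: ✓ CMP  NZCV=0010
1: · MOVLT
2: ✓ ADDVC  r0←0xe9
3: ✓ SUBPL  r3←0x3e
4: ✓ CMP  NZCV=1000
5: ✓ MOVLT  r0←0x00
6: · SUBVS
7: ✓ CMP  NZCV=1000
8: ✓ MOVLS  r4←0x72
9: ✓ MOVMI  r4←0x98

EXEC = [2,3,5,8,9]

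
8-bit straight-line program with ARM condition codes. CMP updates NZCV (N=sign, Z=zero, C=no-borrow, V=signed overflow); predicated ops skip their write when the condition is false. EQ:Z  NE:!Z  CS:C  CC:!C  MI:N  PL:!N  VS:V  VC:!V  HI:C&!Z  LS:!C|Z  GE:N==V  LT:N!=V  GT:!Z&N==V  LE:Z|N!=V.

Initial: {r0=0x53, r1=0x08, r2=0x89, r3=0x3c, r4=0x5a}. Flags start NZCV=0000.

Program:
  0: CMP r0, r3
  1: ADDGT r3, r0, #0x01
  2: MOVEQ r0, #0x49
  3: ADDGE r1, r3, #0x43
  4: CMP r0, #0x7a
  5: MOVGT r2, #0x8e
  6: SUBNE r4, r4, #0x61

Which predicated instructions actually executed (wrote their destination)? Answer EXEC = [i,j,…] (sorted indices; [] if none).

EXEC = [1,3,6]

0: ✓ CMP  NZCV=0010
1: ✓ ADDGT  r3←0x54
2: · MOVEQ
3: ✓ ADDGE  r1←0x97
4: ✓ CMP  NZCV=1000
5: · MOVGT
6: ✓ SUBNE  r4←0xf9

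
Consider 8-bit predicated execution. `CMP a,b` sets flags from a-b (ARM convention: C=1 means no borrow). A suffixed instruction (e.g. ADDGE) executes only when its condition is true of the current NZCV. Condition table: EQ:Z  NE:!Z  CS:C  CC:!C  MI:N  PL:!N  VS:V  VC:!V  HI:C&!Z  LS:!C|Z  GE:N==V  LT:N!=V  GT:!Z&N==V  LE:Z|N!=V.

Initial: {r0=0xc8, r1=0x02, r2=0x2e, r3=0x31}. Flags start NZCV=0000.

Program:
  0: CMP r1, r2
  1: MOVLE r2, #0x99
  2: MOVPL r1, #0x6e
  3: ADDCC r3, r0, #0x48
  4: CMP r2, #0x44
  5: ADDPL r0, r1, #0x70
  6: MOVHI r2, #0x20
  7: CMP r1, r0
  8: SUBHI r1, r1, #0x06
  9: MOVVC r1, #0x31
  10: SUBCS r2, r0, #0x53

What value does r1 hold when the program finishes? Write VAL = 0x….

VAL = 0x31

0: ✓ CMP  NZCV=1000
1: ✓ MOVLE  r2←0x99
2: · MOVPL
3: ✓ ADDCC  r3←0x10
4: ✓ CMP  NZCV=0011
5: ✓ ADDPL  r0←0x72
6: ✓ MOVHI  r2←0x20
7: ✓ CMP  NZCV=1000
8: · SUBHI
9: ✓ MOVVC  r1←0x31
10: · SUBCS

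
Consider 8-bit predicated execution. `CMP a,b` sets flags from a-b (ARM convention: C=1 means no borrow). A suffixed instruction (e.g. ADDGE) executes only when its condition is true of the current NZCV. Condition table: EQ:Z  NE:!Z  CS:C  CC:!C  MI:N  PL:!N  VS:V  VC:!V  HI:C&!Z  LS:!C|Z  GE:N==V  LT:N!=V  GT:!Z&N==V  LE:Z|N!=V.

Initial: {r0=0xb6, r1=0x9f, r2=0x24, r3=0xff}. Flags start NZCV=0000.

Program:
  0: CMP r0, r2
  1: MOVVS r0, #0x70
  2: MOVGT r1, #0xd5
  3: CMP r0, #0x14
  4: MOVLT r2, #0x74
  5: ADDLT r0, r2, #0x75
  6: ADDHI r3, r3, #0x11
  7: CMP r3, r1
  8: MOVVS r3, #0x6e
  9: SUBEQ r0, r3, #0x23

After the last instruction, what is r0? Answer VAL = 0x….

0: ✓ CMP  NZCV=1010
1: · MOVVS
2: · MOVGT
3: ✓ CMP  NZCV=1010
4: ✓ MOVLT  r2←0x74
5: ✓ ADDLT  r0←0xe9
6: ✓ ADDHI  r3←0x10
7: ✓ CMP  NZCV=0000
8: · MOVVS
9: · SUBEQ

VAL = 0xe9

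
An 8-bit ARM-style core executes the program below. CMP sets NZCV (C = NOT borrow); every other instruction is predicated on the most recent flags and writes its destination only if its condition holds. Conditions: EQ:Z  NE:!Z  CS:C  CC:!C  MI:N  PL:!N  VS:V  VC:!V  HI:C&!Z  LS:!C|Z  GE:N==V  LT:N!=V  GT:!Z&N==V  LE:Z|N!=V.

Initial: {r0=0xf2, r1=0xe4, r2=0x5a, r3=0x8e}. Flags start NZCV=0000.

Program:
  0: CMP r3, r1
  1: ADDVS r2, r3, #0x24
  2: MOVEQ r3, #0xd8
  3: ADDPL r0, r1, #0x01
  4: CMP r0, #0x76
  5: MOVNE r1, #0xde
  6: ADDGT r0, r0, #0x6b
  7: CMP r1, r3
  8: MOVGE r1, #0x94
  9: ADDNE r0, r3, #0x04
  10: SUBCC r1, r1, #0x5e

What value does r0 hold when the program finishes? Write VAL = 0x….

[0] flags=1000 → (cmp)
[1] flags=1000 VS?F → skip
[2] flags=1000 EQ?F → skip
[3] flags=1000 PL?F → skip
[4] flags=0011 → (cmp)
[5] flags=0011 NE?T → r1=0xde
[6] flags=0011 GT?F → skip
[7] flags=0010 → (cmp)
[8] flags=0010 GE?T → r1=0x94
[9] flags=0010 NE?T → r0=0x92
[10] flags=0010 CC?F → skip

VAL = 0x92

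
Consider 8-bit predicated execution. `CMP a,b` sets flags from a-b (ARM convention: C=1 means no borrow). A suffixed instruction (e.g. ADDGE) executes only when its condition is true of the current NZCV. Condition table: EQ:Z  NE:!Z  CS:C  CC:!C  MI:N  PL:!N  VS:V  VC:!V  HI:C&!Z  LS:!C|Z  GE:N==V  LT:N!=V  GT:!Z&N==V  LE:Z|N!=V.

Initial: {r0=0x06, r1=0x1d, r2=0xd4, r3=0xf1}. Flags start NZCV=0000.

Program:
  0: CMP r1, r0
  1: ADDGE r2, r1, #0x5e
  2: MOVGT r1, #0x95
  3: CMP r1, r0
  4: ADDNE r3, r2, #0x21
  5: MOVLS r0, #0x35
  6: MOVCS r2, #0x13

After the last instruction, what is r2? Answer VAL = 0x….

VAL = 0x13

0: ✓ CMP  NZCV=0010
1: ✓ ADDGE  r2←0x7b
2: ✓ MOVGT  r1←0x95
3: ✓ CMP  NZCV=1010
4: ✓ ADDNE  r3←0x9c
5: · MOVLS
6: ✓ MOVCS  r2←0x13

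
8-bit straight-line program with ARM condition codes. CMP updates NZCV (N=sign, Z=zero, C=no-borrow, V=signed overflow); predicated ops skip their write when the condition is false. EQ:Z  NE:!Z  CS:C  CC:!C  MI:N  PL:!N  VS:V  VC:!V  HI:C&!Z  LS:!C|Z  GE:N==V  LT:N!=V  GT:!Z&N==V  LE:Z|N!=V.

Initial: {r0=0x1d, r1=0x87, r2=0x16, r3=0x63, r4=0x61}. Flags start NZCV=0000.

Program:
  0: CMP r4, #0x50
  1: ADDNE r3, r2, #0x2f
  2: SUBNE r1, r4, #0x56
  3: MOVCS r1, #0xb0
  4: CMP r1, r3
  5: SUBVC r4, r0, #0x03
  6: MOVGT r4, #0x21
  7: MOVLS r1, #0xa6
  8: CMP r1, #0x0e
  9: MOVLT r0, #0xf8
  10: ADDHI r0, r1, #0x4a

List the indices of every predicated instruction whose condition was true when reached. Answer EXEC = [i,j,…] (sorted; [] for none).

0: ✓ CMP  NZCV=0010
1: ✓ ADDNE  r3←0x45
2: ✓ SUBNE  r1←0x0b
3: ✓ MOVCS  r1←0xb0
4: ✓ CMP  NZCV=0011
5: · SUBVC
6: · MOVGT
7: · MOVLS
8: ✓ CMP  NZCV=1010
9: ✓ MOVLT  r0←0xf8
10: ✓ ADDHI  r0←0xfa

EXEC = [1,2,3,9,10]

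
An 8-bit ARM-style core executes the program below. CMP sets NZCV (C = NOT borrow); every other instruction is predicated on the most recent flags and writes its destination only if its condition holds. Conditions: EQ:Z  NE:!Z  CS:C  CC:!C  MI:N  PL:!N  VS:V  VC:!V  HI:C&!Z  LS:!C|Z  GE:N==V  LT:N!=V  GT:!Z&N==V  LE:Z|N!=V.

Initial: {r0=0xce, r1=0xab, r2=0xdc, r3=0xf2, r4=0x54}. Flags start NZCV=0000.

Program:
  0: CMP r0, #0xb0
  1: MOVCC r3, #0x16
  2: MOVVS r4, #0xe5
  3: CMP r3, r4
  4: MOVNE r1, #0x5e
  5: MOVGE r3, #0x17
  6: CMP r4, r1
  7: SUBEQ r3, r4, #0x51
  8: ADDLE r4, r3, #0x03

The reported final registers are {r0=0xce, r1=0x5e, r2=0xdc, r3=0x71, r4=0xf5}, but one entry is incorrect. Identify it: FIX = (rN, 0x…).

[0] flags=0010 → (cmp)
[1] flags=0010 CC?F → skip
[2] flags=0010 VS?F → skip
[3] flags=1010 → (cmp)
[4] flags=1010 NE?T → r1=0x5e
[5] flags=1010 GE?F → skip
[6] flags=1000 → (cmp)
[7] flags=1000 EQ?F → skip
[8] flags=1000 LE?T → r4=0xf5

FIX = (r3, 0xf2)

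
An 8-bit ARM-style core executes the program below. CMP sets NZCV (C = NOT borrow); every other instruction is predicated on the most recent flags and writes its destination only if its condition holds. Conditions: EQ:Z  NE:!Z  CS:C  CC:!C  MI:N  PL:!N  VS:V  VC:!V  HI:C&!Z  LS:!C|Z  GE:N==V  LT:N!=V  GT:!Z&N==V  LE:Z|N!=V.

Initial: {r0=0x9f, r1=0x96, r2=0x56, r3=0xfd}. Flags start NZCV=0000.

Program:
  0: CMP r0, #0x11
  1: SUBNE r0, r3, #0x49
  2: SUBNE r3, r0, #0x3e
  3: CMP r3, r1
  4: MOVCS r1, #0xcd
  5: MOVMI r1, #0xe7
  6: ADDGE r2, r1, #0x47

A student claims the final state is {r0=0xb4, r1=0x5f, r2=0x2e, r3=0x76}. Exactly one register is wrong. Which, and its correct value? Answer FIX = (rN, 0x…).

FIX = (r1, 0xe7)

0: ✓ CMP  NZCV=1010
1: ✓ SUBNE  r0←0xb4
2: ✓ SUBNE  r3←0x76
3: ✓ CMP  NZCV=1001
4: · MOVCS
5: ✓ MOVMI  r1←0xe7
6: ✓ ADDGE  r2←0x2e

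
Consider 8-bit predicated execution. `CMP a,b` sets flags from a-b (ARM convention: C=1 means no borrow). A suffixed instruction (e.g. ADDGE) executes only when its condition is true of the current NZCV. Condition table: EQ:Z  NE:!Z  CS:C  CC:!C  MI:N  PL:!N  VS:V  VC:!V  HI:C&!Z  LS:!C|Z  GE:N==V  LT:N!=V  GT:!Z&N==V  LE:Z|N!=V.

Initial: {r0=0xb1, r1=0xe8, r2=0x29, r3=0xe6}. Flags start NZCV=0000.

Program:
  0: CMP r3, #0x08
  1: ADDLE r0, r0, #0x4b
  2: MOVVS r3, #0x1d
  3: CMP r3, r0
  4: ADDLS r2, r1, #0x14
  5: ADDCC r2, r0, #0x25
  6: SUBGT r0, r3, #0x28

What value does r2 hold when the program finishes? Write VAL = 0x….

VAL = 0x21

0: ✓ CMP  NZCV=1010
1: ✓ ADDLE  r0←0xfc
2: · MOVVS
3: ✓ CMP  NZCV=1000
4: ✓ ADDLS  r2←0xfc
5: ✓ ADDCC  r2←0x21
6: · SUBGT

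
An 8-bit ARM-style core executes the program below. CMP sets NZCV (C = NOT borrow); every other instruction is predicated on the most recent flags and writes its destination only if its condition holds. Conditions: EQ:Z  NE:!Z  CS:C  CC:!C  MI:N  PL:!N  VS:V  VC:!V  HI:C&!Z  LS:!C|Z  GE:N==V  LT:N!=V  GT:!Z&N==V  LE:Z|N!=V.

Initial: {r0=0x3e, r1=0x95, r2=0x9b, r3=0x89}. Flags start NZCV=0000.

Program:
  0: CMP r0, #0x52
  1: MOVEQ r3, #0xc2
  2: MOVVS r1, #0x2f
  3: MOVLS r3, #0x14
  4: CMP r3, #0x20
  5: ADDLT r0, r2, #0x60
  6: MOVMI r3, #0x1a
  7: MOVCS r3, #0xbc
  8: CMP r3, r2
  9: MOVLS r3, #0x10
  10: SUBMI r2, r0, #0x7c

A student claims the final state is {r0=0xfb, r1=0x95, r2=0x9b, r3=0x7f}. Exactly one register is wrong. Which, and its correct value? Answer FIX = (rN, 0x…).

[0] flags=1000 → (cmp)
[1] flags=1000 EQ?F → skip
[2] flags=1000 VS?F → skip
[3] flags=1000 LS?T → r3=0x14
[4] flags=1000 → (cmp)
[5] flags=1000 LT?T → r0=0xfb
[6] flags=1000 MI?T → r3=0x1a
[7] flags=1000 CS?F → skip
[8] flags=0000 → (cmp)
[9] flags=0000 LS?T → r3=0x10
[10] flags=0000 MI?F → skip

FIX = (r3, 0x10)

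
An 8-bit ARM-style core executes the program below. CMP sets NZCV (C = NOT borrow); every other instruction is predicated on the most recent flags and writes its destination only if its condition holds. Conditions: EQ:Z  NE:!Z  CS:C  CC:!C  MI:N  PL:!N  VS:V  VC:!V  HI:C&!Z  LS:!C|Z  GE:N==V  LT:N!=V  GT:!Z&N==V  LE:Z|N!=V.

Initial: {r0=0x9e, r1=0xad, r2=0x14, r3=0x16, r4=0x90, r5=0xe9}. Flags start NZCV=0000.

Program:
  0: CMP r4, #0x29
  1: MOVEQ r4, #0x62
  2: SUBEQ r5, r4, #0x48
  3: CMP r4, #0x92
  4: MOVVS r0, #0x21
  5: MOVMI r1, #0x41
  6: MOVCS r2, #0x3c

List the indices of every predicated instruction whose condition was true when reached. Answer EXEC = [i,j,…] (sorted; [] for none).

[0] flags=0011 → (cmp)
[1] flags=0011 EQ?F → skip
[2] flags=0011 EQ?F → skip
[3] flags=1000 → (cmp)
[4] flags=1000 VS?F → skip
[5] flags=1000 MI?T → r1=0x41
[6] flags=1000 CS?F → skip

EXEC = [5]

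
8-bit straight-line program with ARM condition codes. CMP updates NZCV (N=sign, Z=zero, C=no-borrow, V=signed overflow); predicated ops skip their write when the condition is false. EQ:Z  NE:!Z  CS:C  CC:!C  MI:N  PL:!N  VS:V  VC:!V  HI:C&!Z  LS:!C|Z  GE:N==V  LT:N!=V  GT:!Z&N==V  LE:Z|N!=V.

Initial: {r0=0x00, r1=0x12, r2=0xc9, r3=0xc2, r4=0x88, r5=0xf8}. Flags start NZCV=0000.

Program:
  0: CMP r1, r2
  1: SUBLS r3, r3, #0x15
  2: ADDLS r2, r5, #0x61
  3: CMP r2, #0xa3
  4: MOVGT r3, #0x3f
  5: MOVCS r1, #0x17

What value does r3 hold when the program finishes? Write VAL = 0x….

VAL = 0x3f

0: ✓ CMP  NZCV=0000
1: ✓ SUBLS  r3←0xad
2: ✓ ADDLS  r2←0x59
3: ✓ CMP  NZCV=1001
4: ✓ MOVGT  r3←0x3f
5: · MOVCS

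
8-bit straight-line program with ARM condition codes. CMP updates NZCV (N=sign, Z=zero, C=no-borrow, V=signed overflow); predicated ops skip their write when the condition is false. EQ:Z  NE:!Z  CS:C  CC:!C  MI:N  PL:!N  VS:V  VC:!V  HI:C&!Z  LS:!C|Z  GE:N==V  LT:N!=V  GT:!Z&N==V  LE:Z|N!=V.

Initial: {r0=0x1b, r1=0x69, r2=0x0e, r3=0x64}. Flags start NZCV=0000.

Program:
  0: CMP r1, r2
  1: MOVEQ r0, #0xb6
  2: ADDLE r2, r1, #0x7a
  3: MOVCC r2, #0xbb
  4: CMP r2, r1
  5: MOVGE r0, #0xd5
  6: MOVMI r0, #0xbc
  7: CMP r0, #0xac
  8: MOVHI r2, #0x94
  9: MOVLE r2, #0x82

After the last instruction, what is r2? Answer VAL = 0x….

VAL = 0x94

[0] flags=0010 → (cmp)
[1] flags=0010 EQ?F → skip
[2] flags=0010 LE?F → skip
[3] flags=0010 CC?F → skip
[4] flags=1000 → (cmp)
[5] flags=1000 GE?F → skip
[6] flags=1000 MI?T → r0=0xbc
[7] flags=0010 → (cmp)
[8] flags=0010 HI?T → r2=0x94
[9] flags=0010 LE?F → skip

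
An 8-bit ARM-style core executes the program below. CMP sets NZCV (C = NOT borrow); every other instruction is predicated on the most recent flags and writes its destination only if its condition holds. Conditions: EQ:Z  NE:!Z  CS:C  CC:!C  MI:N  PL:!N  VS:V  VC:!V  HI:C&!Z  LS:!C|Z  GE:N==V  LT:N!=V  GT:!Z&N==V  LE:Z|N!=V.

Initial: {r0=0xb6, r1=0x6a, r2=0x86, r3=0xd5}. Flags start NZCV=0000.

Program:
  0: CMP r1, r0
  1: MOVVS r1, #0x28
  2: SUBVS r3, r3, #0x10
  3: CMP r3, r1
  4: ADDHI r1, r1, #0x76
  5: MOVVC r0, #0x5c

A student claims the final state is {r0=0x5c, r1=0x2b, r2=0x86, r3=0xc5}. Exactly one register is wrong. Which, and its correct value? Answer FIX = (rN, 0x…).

0: ✓ CMP  NZCV=1001
1: ✓ MOVVS  r1←0x28
2: ✓ SUBVS  r3←0xc5
3: ✓ CMP  NZCV=1010
4: ✓ ADDHI  r1←0x9e
5: ✓ MOVVC  r0←0x5c

FIX = (r1, 0x9e)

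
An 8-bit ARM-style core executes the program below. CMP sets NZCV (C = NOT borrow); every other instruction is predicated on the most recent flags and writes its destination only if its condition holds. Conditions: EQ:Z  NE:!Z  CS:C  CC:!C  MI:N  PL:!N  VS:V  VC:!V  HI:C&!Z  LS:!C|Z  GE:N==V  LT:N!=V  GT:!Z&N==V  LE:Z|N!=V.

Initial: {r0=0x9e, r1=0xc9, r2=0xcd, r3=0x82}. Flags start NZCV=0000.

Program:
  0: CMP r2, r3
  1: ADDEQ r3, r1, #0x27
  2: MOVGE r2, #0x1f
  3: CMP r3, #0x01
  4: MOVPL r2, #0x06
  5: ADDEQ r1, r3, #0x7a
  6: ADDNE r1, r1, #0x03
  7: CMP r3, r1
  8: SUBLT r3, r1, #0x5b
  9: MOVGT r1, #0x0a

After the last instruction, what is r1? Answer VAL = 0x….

[0] flags=0010 → (cmp)
[1] flags=0010 EQ?F → skip
[2] flags=0010 GE?T → r2=0x1f
[3] flags=1010 → (cmp)
[4] flags=1010 PL?F → skip
[5] flags=1010 EQ?F → skip
[6] flags=1010 NE?T → r1=0xcc
[7] flags=1000 → (cmp)
[8] flags=1000 LT?T → r3=0x71
[9] flags=1000 GT?F → skip

VAL = 0xcc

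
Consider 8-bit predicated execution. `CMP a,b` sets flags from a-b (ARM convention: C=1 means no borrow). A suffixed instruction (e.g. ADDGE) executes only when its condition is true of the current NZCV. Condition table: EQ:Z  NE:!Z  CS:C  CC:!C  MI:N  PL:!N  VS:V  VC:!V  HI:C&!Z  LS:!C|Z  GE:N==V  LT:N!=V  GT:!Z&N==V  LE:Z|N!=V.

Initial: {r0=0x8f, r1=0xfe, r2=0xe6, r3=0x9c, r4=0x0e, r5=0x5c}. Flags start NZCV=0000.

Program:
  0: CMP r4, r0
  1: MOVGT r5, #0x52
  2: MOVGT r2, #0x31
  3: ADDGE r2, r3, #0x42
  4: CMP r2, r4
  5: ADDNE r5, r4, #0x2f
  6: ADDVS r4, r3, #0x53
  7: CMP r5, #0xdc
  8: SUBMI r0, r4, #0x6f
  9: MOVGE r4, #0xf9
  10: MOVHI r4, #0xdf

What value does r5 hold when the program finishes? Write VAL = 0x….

[0] flags=0000 → (cmp)
[1] flags=0000 GT?T → r5=0x52
[2] flags=0000 GT?T → r2=0x31
[3] flags=0000 GE?T → r2=0xde
[4] flags=1010 → (cmp)
[5] flags=1010 NE?T → r5=0x3d
[6] flags=1010 VS?F → skip
[7] flags=0000 → (cmp)
[8] flags=0000 MI?F → skip
[9] flags=0000 GE?T → r4=0xf9
[10] flags=0000 HI?F → skip

VAL = 0x3d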